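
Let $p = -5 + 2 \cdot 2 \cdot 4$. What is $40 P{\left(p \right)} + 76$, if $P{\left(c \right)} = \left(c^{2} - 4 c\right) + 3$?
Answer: $3276$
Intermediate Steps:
$p = 11$ ($p = -5 + 2 \cdot 8 = -5 + 16 = 11$)
$P{\left(c \right)} = 3 + c^{2} - 4 c$
$40 P{\left(p \right)} + 76 = 40 \left(3 + 11^{2} - 44\right) + 76 = 40 \left(3 + 121 - 44\right) + 76 = 40 \cdot 80 + 76 = 3200 + 76 = 3276$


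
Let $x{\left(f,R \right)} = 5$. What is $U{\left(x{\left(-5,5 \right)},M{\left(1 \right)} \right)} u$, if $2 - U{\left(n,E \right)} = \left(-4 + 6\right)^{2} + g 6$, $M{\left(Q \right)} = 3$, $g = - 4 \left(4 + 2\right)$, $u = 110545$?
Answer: $15697390$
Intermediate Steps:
$g = -24$ ($g = \left(-4\right) 6 = -24$)
$U{\left(n,E \right)} = 142$ ($U{\left(n,E \right)} = 2 - \left(\left(-4 + 6\right)^{2} - 144\right) = 2 - \left(2^{2} - 144\right) = 2 - \left(4 - 144\right) = 2 - -140 = 2 + 140 = 142$)
$U{\left(x{\left(-5,5 \right)},M{\left(1 \right)} \right)} u = 142 \cdot 110545 = 15697390$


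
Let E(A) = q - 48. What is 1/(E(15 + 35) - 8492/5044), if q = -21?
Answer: -1261/89132 ≈ -0.014148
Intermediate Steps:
E(A) = -69 (E(A) = -21 - 48 = -69)
1/(E(15 + 35) - 8492/5044) = 1/(-69 - 8492/5044) = 1/(-69 - 8492*1/5044) = 1/(-69 - 2123/1261) = 1/(-89132/1261) = -1261/89132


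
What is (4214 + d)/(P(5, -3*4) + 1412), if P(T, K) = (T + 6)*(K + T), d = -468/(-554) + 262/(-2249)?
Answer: 875220638/277222985 ≈ 3.1571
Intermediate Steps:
d = 453692/622973 (d = -468*(-1/554) + 262*(-1/2249) = 234/277 - 262/2249 = 453692/622973 ≈ 0.72827)
P(T, K) = (6 + T)*(K + T)
(4214 + d)/(P(5, -3*4) + 1412) = (4214 + 453692/622973)/((5² + 6*(-3*4) + 6*5 - 3*4*5) + 1412) = 2625661914/(622973*((25 + 6*(-12) + 30 - 12*5) + 1412)) = 2625661914/(622973*((25 - 72 + 30 - 60) + 1412)) = 2625661914/(622973*(-77 + 1412)) = (2625661914/622973)/1335 = (2625661914/622973)*(1/1335) = 875220638/277222985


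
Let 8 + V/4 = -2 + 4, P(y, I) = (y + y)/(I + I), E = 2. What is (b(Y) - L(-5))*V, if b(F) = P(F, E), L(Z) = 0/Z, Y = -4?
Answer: 48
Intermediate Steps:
P(y, I) = y/I (P(y, I) = (2*y)/((2*I)) = (2*y)*(1/(2*I)) = y/I)
L(Z) = 0
b(F) = F/2
V = -24 (V = -32 + 4*(-2 + 4) = -32 + 4*2 = -32 + 8 = -24)
(b(Y) - L(-5))*V = ((½)*(-4) - 1*0)*(-24) = (-2 + 0)*(-24) = -2*(-24) = 48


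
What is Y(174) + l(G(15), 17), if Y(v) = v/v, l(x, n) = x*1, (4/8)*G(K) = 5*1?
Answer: 11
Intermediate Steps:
G(K) = 10 (G(K) = 2*(5*1) = 2*5 = 10)
l(x, n) = x
Y(v) = 1
Y(174) + l(G(15), 17) = 1 + 10 = 11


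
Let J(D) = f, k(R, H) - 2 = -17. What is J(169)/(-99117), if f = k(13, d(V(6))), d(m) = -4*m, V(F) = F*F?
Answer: 5/33039 ≈ 0.00015134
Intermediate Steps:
V(F) = F**2
k(R, H) = -15 (k(R, H) = 2 - 17 = -15)
f = -15
J(D) = -15
J(169)/(-99117) = -15/(-99117) = -15*(-1/99117) = 5/33039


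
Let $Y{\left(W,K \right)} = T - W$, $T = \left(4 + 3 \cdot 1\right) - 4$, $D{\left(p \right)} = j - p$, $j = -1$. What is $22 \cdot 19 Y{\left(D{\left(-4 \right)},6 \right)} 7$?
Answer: $0$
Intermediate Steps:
$D{\left(p \right)} = -1 - p$
$T = 3$ ($T = \left(4 + 3\right) - 4 = 7 - 4 = 3$)
$Y{\left(W,K \right)} = 3 - W$
$22 \cdot 19 Y{\left(D{\left(-4 \right)},6 \right)} 7 = 22 \cdot 19 \left(3 - \left(-1 - -4\right)\right) 7 = 418 \left(3 - \left(-1 + 4\right)\right) 7 = 418 \left(3 - 3\right) 7 = 418 \cdot 0 \cdot 7 = 418 \cdot 0 = 0$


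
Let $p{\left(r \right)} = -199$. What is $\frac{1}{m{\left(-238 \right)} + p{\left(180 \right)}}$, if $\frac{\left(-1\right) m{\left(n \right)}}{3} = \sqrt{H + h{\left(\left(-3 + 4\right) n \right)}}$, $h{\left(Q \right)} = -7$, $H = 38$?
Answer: $- \frac{199}{39322} + \frac{3 \sqrt{31}}{39322} \approx -0.004636$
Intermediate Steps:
$m{\left(n \right)} = - 3 \sqrt{31}$ ($m{\left(n \right)} = - 3 \sqrt{38 - 7} = - 3 \sqrt{31}$)
$\frac{1}{m{\left(-238 \right)} + p{\left(180 \right)}} = \frac{1}{- 3 \sqrt{31} - 199} = \frac{1}{-199 - 3 \sqrt{31}}$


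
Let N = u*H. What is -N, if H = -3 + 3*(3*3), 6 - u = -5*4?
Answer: -624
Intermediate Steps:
u = 26 (u = 6 - (-5)*4 = 6 - 1*(-20) = 6 + 20 = 26)
H = 24 (H = -3 + 3*9 = -3 + 27 = 24)
N = 624 (N = 26*24 = 624)
-N = -1*624 = -624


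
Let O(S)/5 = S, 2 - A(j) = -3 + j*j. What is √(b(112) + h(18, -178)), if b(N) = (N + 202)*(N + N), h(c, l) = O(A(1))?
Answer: 2*√17589 ≈ 265.25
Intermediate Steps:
A(j) = 5 - j² (A(j) = 2 - (-3 + j*j) = 2 - (-3 + j²) = 2 + (3 - j²) = 5 - j²)
O(S) = 5*S
h(c, l) = 20 (h(c, l) = 5*(5 - 1*1²) = 5*(5 - 1*1) = 5*(5 - 1) = 5*4 = 20)
b(N) = 2*N*(202 + N) (b(N) = (202 + N)*(2*N) = 2*N*(202 + N))
√(b(112) + h(18, -178)) = √(2*112*(202 + 112) + 20) = √(2*112*314 + 20) = √(70336 + 20) = √70356 = 2*√17589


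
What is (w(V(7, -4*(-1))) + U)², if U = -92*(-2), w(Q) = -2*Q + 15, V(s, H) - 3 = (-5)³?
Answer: 196249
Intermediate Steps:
V(s, H) = -122 (V(s, H) = 3 + (-5)³ = 3 - 125 = -122)
w(Q) = 15 - 2*Q
U = 184
(w(V(7, -4*(-1))) + U)² = ((15 - 2*(-122)) + 184)² = ((15 + 244) + 184)² = (259 + 184)² = 443² = 196249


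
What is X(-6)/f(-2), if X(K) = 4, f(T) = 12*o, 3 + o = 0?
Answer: -⅑ ≈ -0.11111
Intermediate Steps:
o = -3 (o = -3 + 0 = -3)
f(T) = -36 (f(T) = 12*(-3) = -36)
X(-6)/f(-2) = 4/(-36) = 4*(-1/36) = -⅑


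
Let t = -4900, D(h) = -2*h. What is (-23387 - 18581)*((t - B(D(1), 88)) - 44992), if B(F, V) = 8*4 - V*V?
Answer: 1770210240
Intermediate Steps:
B(F, V) = 32 - V²
(-23387 - 18581)*((t - B(D(1), 88)) - 44992) = (-23387 - 18581)*((-4900 - (32 - 1*88²)) - 44992) = -41968*((-4900 - (32 - 1*7744)) - 44992) = -41968*((-4900 - (32 - 7744)) - 44992) = -41968*((-4900 - 1*(-7712)) - 44992) = -41968*((-4900 + 7712) - 44992) = -41968*(2812 - 44992) = -41968*(-42180) = 1770210240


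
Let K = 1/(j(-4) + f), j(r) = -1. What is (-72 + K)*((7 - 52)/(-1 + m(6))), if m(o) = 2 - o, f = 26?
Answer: -16191/25 ≈ -647.64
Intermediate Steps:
K = 1/25 (K = 1/(-1 + 26) = 1/25 ≈ 0.040000)
(-72 + K)*((7 - 52)/(-1 + m(6))) = (-72 + 1/25)*((7 - 52)/(-1 + (2 - 1*6))) = -(-16191)/(5*(-1 + (2 - 6))) = -(-16191)/(5*(-1 - 4)) = -(-16191)/(5*(-5)) = -(-16191)*(-1)/(5*5) = -1799/25*9 = -16191/25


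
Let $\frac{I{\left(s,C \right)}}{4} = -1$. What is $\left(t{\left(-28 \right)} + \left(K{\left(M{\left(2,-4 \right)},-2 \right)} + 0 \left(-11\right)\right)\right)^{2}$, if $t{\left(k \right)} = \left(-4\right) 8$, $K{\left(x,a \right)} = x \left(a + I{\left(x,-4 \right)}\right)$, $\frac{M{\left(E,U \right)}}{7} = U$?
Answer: $18496$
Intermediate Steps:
$I{\left(s,C \right)} = -4$ ($I{\left(s,C \right)} = 4 \left(-1\right) = -4$)
$M{\left(E,U \right)} = 7 U$
$K{\left(x,a \right)} = x \left(-4 + a\right)$ ($K{\left(x,a \right)} = x \left(a - 4\right) = x \left(-4 + a\right)$)
$t{\left(k \right)} = -32$
$\left(t{\left(-28 \right)} + \left(K{\left(M{\left(2,-4 \right)},-2 \right)} + 0 \left(-11\right)\right)\right)^{2} = \left(-32 + \left(7 \left(-4\right) \left(-4 - 2\right) + 0 \left(-11\right)\right)\right)^{2} = \left(-32 + \left(\left(-28\right) \left(-6\right) + 0\right)\right)^{2} = \left(-32 + \left(168 + 0\right)\right)^{2} = \left(-32 + 168\right)^{2} = 136^{2} = 18496$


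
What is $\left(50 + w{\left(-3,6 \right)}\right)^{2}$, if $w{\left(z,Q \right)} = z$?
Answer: $2209$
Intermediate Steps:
$\left(50 + w{\left(-3,6 \right)}\right)^{2} = \left(50 - 3\right)^{2} = 47^{2} = 2209$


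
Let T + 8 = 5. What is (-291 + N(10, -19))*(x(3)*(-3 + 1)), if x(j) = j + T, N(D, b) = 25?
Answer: 0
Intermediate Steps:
T = -3 (T = -8 + 5 = -3)
x(j) = -3 + j (x(j) = j - 3 = -3 + j)
(-291 + N(10, -19))*(x(3)*(-3 + 1)) = (-291 + 25)*((-3 + 3)*(-3 + 1)) = -0*(-2) = -266*0 = 0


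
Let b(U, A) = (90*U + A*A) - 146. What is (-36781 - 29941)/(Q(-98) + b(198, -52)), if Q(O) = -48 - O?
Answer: -33361/10214 ≈ -3.2662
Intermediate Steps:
b(U, A) = -146 + A² + 90*U (b(U, A) = (90*U + A²) - 146 = (A² + 90*U) - 146 = -146 + A² + 90*U)
(-36781 - 29941)/(Q(-98) + b(198, -52)) = (-36781 - 29941)/((-48 - 1*(-98)) + (-146 + (-52)² + 90*198)) = -66722/((-48 + 98) + (-146 + 2704 + 17820)) = -66722/(50 + 20378) = -66722/20428 = -66722*1/20428 = -33361/10214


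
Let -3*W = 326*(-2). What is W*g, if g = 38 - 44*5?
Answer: -118664/3 ≈ -39555.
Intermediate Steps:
W = 652/3 (W = -326*(-2)/3 = -⅓*(-652) = 652/3 ≈ 217.33)
g = -182 (g = 38 - 220 = -182)
W*g = (652/3)*(-182) = -118664/3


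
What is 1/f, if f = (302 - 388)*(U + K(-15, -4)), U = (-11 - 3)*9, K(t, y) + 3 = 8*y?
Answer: 1/13846 ≈ 7.2223e-5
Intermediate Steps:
K(t, y) = -3 + 8*y
U = -126 (U = -14*9 = -126)
f = 13846 (f = (302 - 388)*(-126 + (-3 + 8*(-4))) = -86*(-126 + (-3 - 32)) = -86*(-126 - 35) = -86*(-161) = 13846)
1/f = 1/13846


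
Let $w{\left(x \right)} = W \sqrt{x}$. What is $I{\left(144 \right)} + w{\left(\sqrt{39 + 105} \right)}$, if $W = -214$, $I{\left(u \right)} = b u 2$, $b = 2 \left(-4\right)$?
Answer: $-2304 - 428 \sqrt{3} \approx -3045.3$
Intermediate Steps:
$b = -8$
$I{\left(u \right)} = - 16 u$ ($I{\left(u \right)} = - 8 u 2 = - 16 u$)
$w{\left(x \right)} = - 214 \sqrt{x}$
$I{\left(144 \right)} + w{\left(\sqrt{39 + 105} \right)} = \left(-16\right) 144 - 214 \sqrt{\sqrt{39 + 105}} = -2304 - 214 \sqrt{\sqrt{144}} = -2304 - 214 \sqrt{12} = -2304 - 214 \cdot 2 \sqrt{3} = -2304 - 428 \sqrt{3}$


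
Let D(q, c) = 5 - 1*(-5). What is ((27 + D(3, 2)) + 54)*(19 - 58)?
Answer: -3549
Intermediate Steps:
D(q, c) = 10 (D(q, c) = 5 + 5 = 10)
((27 + D(3, 2)) + 54)*(19 - 58) = ((27 + 10) + 54)*(19 - 58) = (37 + 54)*(-39) = 91*(-39) = -3549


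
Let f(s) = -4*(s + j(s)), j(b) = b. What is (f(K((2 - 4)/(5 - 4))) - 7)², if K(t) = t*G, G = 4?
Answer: 3249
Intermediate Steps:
K(t) = 4*t (K(t) = t*4 = 4*t)
f(s) = -8*s (f(s) = -4*(s + s) = -8*s)
(f(K((2 - 4)/(5 - 4))) - 7)² = (-32*(2 - 4)/(5 - 4) - 7)² = (-32*(-2/1) - 7)² = (-32*(-2*1) - 7)² = (-32*(-2) - 7)² = (-8*(-8) - 7)² = (64 - 7)² = 57² = 3249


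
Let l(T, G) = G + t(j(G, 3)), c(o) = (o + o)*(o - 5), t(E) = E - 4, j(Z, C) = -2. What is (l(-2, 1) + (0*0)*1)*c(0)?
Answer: 0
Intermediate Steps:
t(E) = -4 + E
c(o) = 2*o*(-5 + o) (c(o) = (2*o)*(-5 + o) = 2*o*(-5 + o))
l(T, G) = -6 + G (l(T, G) = G + (-4 - 2) = G - 6 = -6 + G)
(l(-2, 1) + (0*0)*1)*c(0) = ((-6 + 1) + (0*0)*1)*(2*0*(-5 + 0)) = (-5 + 0*1)*(2*0*(-5)) = (-5 + 0)*0 = -5*0 = 0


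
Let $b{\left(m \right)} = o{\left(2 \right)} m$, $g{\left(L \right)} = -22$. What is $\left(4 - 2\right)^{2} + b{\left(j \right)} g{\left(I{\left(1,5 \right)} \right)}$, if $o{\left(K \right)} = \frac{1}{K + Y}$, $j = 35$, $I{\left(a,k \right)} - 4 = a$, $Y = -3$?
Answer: $774$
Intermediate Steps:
$I{\left(a,k \right)} = 4 + a$
$o{\left(K \right)} = \frac{1}{-3 + K}$ ($o{\left(K \right)} = \frac{1}{K - 3} = \frac{1}{-3 + K}$)
$b{\left(m \right)} = - m$ ($b{\left(m \right)} = \frac{m}{-3 + 2} = \frac{m}{-1} = - m$)
$\left(4 - 2\right)^{2} + b{\left(j \right)} g{\left(I{\left(1,5 \right)} \right)} = \left(4 - 2\right)^{2} + \left(-1\right) 35 \left(-22\right) = 2^{2} - -770 = 4 + 770 = 774$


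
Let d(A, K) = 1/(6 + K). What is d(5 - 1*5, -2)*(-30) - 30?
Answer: -75/2 ≈ -37.500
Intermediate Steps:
d(5 - 1*5, -2)*(-30) - 30 = -30/(6 - 2) - 30 = -30/4 - 30 = (1/4)*(-30) - 30 = -15/2 - 30 = -75/2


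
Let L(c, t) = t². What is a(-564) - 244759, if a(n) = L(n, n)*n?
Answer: -179650903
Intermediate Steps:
a(n) = n³ (a(n) = n²*n = n³)
a(-564) - 244759 = (-564)³ - 244759 = -179406144 - 244759 = -179650903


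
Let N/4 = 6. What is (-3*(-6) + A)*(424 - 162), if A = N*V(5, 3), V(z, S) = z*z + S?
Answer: 180780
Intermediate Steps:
N = 24 (N = 4*6 = 24)
V(z, S) = S + z² (V(z, S) = z² + S = S + z²)
A = 672 (A = 24*(3 + 5²) = 24*(3 + 25) = 24*28 = 672)
(-3*(-6) + A)*(424 - 162) = (-3*(-6) + 672)*(424 - 162) = (18 + 672)*262 = 690*262 = 180780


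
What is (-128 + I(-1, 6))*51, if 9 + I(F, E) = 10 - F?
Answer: -6426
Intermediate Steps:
I(F, E) = 1 - F (I(F, E) = -9 + (10 - F) = 1 - F)
(-128 + I(-1, 6))*51 = (-128 + (1 - 1*(-1)))*51 = (-128 + (1 + 1))*51 = (-128 + 2)*51 = -126*51 = -6426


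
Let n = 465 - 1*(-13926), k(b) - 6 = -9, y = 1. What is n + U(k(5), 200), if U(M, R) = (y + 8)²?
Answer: 14472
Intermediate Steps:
k(b) = -3 (k(b) = 6 - 9 = -3)
U(M, R) = 81 (U(M, R) = (1 + 8)² = 9² = 81)
n = 14391 (n = 465 + 13926 = 14391)
n + U(k(5), 200) = 14391 + 81 = 14472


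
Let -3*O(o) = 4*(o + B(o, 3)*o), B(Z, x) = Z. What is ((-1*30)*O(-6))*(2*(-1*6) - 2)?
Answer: -16800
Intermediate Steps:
O(o) = -4*o/3 - 4*o²/3 (O(o) = -4*(o + o*o)/3 = -4*(o + o²)/3 = -(4*o + 4*o²)/3 = -4*o/3 - 4*o²/3)
((-1*30)*O(-6))*(2*(-1*6) - 2) = ((-1*30)*(-4/3*(-6)*(1 - 6)))*(2*(-1*6) - 2) = (-(-40)*(-6)*(-5))*(2*(-6) - 2) = (-30*(-40))*(-12 - 2) = 1200*(-14) = -16800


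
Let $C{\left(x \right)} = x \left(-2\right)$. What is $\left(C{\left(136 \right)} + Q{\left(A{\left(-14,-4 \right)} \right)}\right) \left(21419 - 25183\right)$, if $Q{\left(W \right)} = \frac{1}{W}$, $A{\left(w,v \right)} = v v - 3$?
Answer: $\frac{13305740}{13} \approx 1.0235 \cdot 10^{6}$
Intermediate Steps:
$A{\left(w,v \right)} = -3 + v^{2}$ ($A{\left(w,v \right)} = v^{2} - 3 = -3 + v^{2}$)
$C{\left(x \right)} = - 2 x$
$\left(C{\left(136 \right)} + Q{\left(A{\left(-14,-4 \right)} \right)}\right) \left(21419 - 25183\right) = \left(\left(-2\right) 136 + \frac{1}{-3 + \left(-4\right)^{2}}\right) \left(21419 - 25183\right) = \left(-272 + \frac{1}{-3 + 16}\right) \left(-3764\right) = \left(-272 + \frac{1}{13}\right) \left(-3764\right) = \left(- \frac{3535}{13}\right) \left(-3764\right) = \frac{13305740}{13}$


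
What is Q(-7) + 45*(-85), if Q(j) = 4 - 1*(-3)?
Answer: -3818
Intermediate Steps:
Q(j) = 7 (Q(j) = 4 + 3 = 7)
Q(-7) + 45*(-85) = 7 + 45*(-85) = 7 - 3825 = -3818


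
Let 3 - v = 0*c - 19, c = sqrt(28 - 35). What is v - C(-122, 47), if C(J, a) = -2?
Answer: 24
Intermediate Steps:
c = I*sqrt(7) (c = sqrt(-7) = I*sqrt(7) ≈ 2.6458*I)
v = 22 (v = 3 - (0*(I*sqrt(7)) - 19) = 3 - (0 - 19) = 3 - 1*(-19) = 3 + 19 = 22)
v - C(-122, 47) = 22 - 1*(-2) = 22 + 2 = 24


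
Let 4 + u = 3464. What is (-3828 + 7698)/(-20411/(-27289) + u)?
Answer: 35202810/31480117 ≈ 1.1183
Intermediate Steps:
u = 3460 (u = -4 + 3464 = 3460)
(-3828 + 7698)/(-20411/(-27289) + u) = (-3828 + 7698)/(-20411/(-27289) + 3460) = 3870/(-20411*(-1/27289) + 3460) = 3870/(20411/27289 + 3460) = 3870/(94440351/27289) = 3870*(27289/94440351) = 35202810/31480117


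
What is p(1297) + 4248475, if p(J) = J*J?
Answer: 5930684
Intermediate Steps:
p(J) = J**2
p(1297) + 4248475 = 1297**2 + 4248475 = 1682209 + 4248475 = 5930684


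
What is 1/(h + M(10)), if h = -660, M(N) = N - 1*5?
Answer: -1/655 ≈ -0.0015267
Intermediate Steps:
M(N) = -5 + N (M(N) = N - 5 = -5 + N)
1/(h + M(10)) = 1/(-660 + (-5 + 10)) = 1/(-660 + 5) = 1/(-655) = -1/655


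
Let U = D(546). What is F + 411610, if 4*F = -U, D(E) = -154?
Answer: 823297/2 ≈ 4.1165e+5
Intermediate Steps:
U = -154
F = 77/2 (F = (-1*(-154))/4 = (¼)*154 = 77/2 ≈ 38.500)
F + 411610 = 77/2 + 411610 = 823297/2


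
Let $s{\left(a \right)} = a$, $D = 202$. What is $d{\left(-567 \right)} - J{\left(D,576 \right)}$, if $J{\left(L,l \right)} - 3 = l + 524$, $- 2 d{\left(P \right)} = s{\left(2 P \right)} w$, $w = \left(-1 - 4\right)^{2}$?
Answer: $13072$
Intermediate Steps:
$w = 25$ ($w = \left(-5\right)^{2} = 25$)
$d{\left(P \right)} = - 25 P$ ($d{\left(P \right)} = - \frac{2 P 25}{2} = - \frac{50 P}{2} = - 25 P$)
$J{\left(L,l \right)} = 527 + l$ ($J{\left(L,l \right)} = 3 + \left(l + 524\right) = 3 + \left(524 + l\right) = 527 + l$)
$d{\left(-567 \right)} - J{\left(D,576 \right)} = \left(-25\right) \left(-567\right) - \left(527 + 576\right) = 14175 - 1103 = 13072$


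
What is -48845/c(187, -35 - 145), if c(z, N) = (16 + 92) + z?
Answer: -9769/59 ≈ -165.58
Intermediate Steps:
c(z, N) = 108 + z
-48845/c(187, -35 - 145) = -48845/(108 + 187) = -48845/295 = -48845*1/295 = -9769/59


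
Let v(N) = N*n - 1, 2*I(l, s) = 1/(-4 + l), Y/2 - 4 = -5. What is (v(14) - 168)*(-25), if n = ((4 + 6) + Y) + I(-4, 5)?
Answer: 11575/8 ≈ 1446.9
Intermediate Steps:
Y = -2 (Y = 8 + 2*(-5) = 8 - 10 = -2)
I(l, s) = 1/(2*(-4 + l))
n = 127/16 (n = ((4 + 6) - 2) + 1/(2*(-4 - 4)) = (10 - 2) + (½)/(-8) = 8 + (½)*(-⅛) = 8 - 1/16 = 127/16 ≈ 7.9375)
v(N) = -1 + 127*N/16 (v(N) = N*(127/16) - 1 = 127*N/16 - 1 = -1 + 127*N/16)
(v(14) - 168)*(-25) = ((-1 + (127/16)*14) - 168)*(-25) = ((-1 + 889/8) - 168)*(-25) = (881/8 - 168)*(-25) = -463/8*(-25) = 11575/8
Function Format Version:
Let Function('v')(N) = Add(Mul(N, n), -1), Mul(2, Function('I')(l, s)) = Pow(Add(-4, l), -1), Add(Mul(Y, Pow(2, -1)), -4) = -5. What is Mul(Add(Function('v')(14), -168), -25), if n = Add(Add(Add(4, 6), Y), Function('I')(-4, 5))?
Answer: Rational(11575, 8) ≈ 1446.9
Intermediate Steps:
Y = -2 (Y = Add(8, Mul(2, -5)) = Add(8, -10) = -2)
Function('I')(l, s) = Mul(Rational(1, 2), Pow(Add(-4, l), -1))
n = Rational(127, 16) (n = Add(Add(Add(4, 6), -2), Mul(Rational(1, 2), Pow(Add(-4, -4), -1))) = Add(Add(10, -2), Mul(Rational(1, 2), Pow(-8, -1))) = Add(8, Mul(Rational(1, 2), Rational(-1, 8))) = Add(8, Rational(-1, 16)) = Rational(127, 16) ≈ 7.9375)
Function('v')(N) = Add(-1, Mul(Rational(127, 16), N)) (Function('v')(N) = Add(Mul(N, Rational(127, 16)), -1) = Add(Mul(Rational(127, 16), N), -1) = Add(-1, Mul(Rational(127, 16), N)))
Mul(Add(Function('v')(14), -168), -25) = Mul(Add(Add(-1, Mul(Rational(127, 16), 14)), -168), -25) = Mul(Add(Add(-1, Rational(889, 8)), -168), -25) = Mul(Add(Rational(881, 8), -168), -25) = Mul(Rational(-463, 8), -25) = Rational(11575, 8)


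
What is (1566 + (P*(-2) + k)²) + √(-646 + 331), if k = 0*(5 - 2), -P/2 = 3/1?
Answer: 1710 + 3*I*√35 ≈ 1710.0 + 17.748*I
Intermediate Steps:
P = -6 (P = -6/1 = -6 ≈ -6.0000)
k = 0 (k = 0*3 = 0)
(1566 + (P*(-2) + k)²) + √(-646 + 331) = (1566 + (-6*(-2) + 0)²) + √(-646 + 331) = (1566 + (12 + 0)²) + √(-315) = (1566 + 12²) + 3*I*√35 = (1566 + 144) + 3*I*√35 = 1710 + 3*I*√35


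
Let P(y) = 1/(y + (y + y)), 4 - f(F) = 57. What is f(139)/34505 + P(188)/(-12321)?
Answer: -368333837/239776763220 ≈ -0.0015362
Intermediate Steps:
f(F) = -53 (f(F) = 4 - 1*57 = 4 - 57 = -53)
P(y) = 1/(3*y) (P(y) = 1/(y + 2*y) = 1/(3*y))
f(139)/34505 + P(188)/(-12321) = -53/34505 + ((1/3)/188)/(-12321) = -53*1/34505 + ((1/3)*(1/188))*(-1/12321) = -53/34505 + (1/564)*(-1/12321) = -53/34505 - 1/6949044 = -368333837/239776763220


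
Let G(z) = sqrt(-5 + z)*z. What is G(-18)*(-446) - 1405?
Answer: -1405 + 8028*I*sqrt(23) ≈ -1405.0 + 38501.0*I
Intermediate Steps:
G(z) = z*sqrt(-5 + z)
G(-18)*(-446) - 1405 = -18*sqrt(-5 - 18)*(-446) - 1405 = -18*I*sqrt(23)*(-446) - 1405 = 8028*I*sqrt(23) - 1405 = -1405 + 8028*I*sqrt(23)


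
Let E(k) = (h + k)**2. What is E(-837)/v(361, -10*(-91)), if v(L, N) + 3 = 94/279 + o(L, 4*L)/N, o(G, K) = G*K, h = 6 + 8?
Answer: 85983529905/72381053 ≈ 1187.9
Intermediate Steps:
h = 14
E(k) = (14 + k)**2
v(L, N) = -743/279 + 4*L**2/N (v(L, N) = -3 + (94/279 + (L*(4*L))/N) = -3 + (94*(1/279) + (4*L**2)/N) = -3 + (94/279 + 4*L**2/N) = -743/279 + 4*L**2/N)
E(-837)/v(361, -10*(-91)) = (14 - 837)**2/(-743/279 + 4*361**2/(-10*(-91))) = (-823)**2/(-743/279 + 4*130321/910) = 677329/(-743/279 + 4*130321*(1/910)) = 677329/(-743/279 + 260642/455) = 677329/(72381053/126945) = 677329*(126945/72381053) = 85983529905/72381053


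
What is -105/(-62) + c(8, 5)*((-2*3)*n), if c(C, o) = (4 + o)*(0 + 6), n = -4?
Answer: 80457/62 ≈ 1297.7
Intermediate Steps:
c(C, o) = 24 + 6*o (c(C, o) = (4 + o)*6 = 24 + 6*o)
-105/(-62) + c(8, 5)*((-2*3)*n) = -105/(-62) + (24 + 6*5)*(-2*3*(-4)) = -105*(-1/62) + (24 + 30)*(-6*(-4)) = 105/62 + 54*24 = 105/62 + 1296 = 80457/62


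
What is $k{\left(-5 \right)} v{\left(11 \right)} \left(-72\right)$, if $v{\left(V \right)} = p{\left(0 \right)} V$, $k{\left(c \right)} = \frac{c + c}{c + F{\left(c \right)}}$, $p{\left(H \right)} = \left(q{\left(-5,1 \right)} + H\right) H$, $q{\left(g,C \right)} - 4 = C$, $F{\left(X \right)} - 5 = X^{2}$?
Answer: $0$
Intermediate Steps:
$F{\left(X \right)} = 5 + X^{2}$
$q{\left(g,C \right)} = 4 + C$
$p{\left(H \right)} = H \left(5 + H\right)$ ($p{\left(H \right)} = \left(\left(4 + 1\right) + H\right) H = \left(5 + H\right) H = H \left(5 + H\right)$)
$k{\left(c \right)} = \frac{2 c}{5 + c + c^{2}}$ ($k{\left(c \right)} = \frac{c + c}{c + \left(5 + c^{2}\right)} = \frac{2 c}{5 + c + c^{2}}$)
$v{\left(V \right)} = 0$ ($v{\left(V \right)} = 0 \left(5 + 0\right) V = 0 \cdot 5 V = 0 V = 0$)
$k{\left(-5 \right)} v{\left(11 \right)} \left(-72\right) = 2 \left(-5\right) \frac{1}{5 - 5 + \left(-5\right)^{2}} \cdot 0 \left(-72\right) = 2 \left(-5\right) \frac{1}{5 - 5 + 25} \cdot 0 \left(-72\right) = 2 \left(-5\right) \frac{1}{25} \cdot 0 \left(-72\right) = \left(- \frac{2}{5}\right) 0 \left(-72\right) = 0 \left(-72\right) = 0$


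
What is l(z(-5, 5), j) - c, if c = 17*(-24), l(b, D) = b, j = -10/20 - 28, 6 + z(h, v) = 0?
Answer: 402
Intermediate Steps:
z(h, v) = -6 (z(h, v) = -6 + 0 = -6)
j = -57/2 (j = -10*1/20 - 28 = -1/2 - 28 = -57/2 ≈ -28.500)
c = -408
l(z(-5, 5), j) - c = -6 - 1*(-408) = -6 + 408 = 402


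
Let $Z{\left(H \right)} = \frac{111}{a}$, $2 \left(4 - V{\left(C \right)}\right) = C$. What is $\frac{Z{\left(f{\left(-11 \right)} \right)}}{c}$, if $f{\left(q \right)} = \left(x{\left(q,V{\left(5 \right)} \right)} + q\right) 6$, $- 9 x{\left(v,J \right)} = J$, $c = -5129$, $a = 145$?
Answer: $- \frac{111}{743705} \approx -0.00014925$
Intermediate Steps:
$V{\left(C \right)} = 4 - \frac{C}{2}$
$x{\left(v,J \right)} = - \frac{J}{9}$
$f{\left(q \right)} = -1 + 6 q$ ($f{\left(q \right)} = \left(- \frac{4 - \frac{5}{2}}{9} + q\right) 6 = \left(\left(- \frac{1}{9}\right) \frac{3}{2} + q\right) 6 = \left(- \frac{1}{6} + q\right) 6 = -1 + 6 q$)
$Z{\left(H \right)} = \frac{111}{145}$
$\frac{Z{\left(f{\left(-11 \right)} \right)}}{c} = \frac{111}{145 \left(-5129\right)} = \frac{111}{145} \left(- \frac{1}{5129}\right) = - \frac{111}{743705}$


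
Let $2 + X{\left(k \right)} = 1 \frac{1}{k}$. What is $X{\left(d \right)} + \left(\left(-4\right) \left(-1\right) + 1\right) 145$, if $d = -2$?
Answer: $\frac{1445}{2} \approx 722.5$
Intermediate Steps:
$X{\left(k \right)} = -2 + \frac{1}{k}$ ($X{\left(k \right)} = -2 + 1 \frac{1}{k} = -2 + \frac{1}{k}$)
$X{\left(d \right)} + \left(\left(-4\right) \left(-1\right) + 1\right) 145 = \left(-2 + \frac{1}{-2}\right) + \left(\left(-4\right) \left(-1\right) + 1\right) 145 = \left(-2 - \frac{1}{2}\right) + \left(4 + 1\right) 145 = - \frac{5}{2} + 5 \cdot 145 = - \frac{5}{2} + 725 = \frac{1445}{2}$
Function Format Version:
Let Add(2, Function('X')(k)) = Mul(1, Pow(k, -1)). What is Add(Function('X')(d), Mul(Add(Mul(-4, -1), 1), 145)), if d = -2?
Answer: Rational(1445, 2) ≈ 722.50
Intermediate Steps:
Function('X')(k) = Add(-2, Pow(k, -1)) (Function('X')(k) = Add(-2, Mul(1, Pow(k, -1))) = Add(-2, Pow(k, -1)))
Add(Function('X')(d), Mul(Add(Mul(-4, -1), 1), 145)) = Add(Add(-2, Pow(-2, -1)), Mul(Add(Mul(-4, -1), 1), 145)) = Add(Add(-2, Rational(-1, 2)), Mul(Add(4, 1), 145)) = Add(Rational(-5, 2), Mul(5, 145)) = Add(Rational(-5, 2), 725) = Rational(1445, 2)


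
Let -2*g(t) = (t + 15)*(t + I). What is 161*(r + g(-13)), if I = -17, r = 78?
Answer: 17388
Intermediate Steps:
g(t) = -(-17 + t)*(15 + t)/2 (g(t) = -(t + 15)*(t - 17)/2 = -(15 + t)*(-17 + t)/2 = -(-17 + t)*(15 + t)/2)
161*(r + g(-13)) = 161*(78 + (255/2 - 13 - ½*(-13)²)) = 161*(78 + (255/2 - 13 - ½*169)) = 161*(78 + (255/2 - 13 - 169/2)) = 161*(78 + 30) = 161*108 = 17388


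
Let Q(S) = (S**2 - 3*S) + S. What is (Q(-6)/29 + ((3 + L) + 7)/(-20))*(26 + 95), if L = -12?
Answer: 61589/290 ≈ 212.38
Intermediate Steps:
Q(S) = S**2 - 2*S
(Q(-6)/29 + ((3 + L) + 7)/(-20))*(26 + 95) = (-6*(-2 - 6)/29 + ((3 - 12) + 7)/(-20))*(26 + 95) = (-6*(-8)*(1/29) + (-9 + 7)*(-1/20))*121 = (48*(1/29) - 2*(-1/20))*121 = (48/29 + 1/10)*121 = (509/290)*121 = 61589/290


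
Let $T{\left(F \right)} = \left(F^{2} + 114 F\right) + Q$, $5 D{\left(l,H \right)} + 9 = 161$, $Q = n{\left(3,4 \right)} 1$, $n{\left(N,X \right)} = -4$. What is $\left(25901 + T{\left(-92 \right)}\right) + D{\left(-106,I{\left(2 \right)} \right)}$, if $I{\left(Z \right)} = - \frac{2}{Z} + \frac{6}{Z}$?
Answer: $\frac{119517}{5} \approx 23903.0$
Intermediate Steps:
$Q = -4$ ($Q = \left(-4\right) 1 = -4$)
$I{\left(Z \right)} = \frac{4}{Z}$
$D{\left(l,H \right)} = \frac{152}{5}$ ($D{\left(l,H \right)} = - \frac{9}{5} + \frac{1}{5} \cdot 161 = - \frac{9}{5} + \frac{161}{5} = \frac{152}{5}$)
$T{\left(F \right)} = -4 + F^{2} + 114 F$ ($T{\left(F \right)} = \left(F^{2} + 114 F\right) - 4 = -4 + F^{2} + 114 F$)
$\left(25901 + T{\left(-92 \right)}\right) + D{\left(-106,I{\left(2 \right)} \right)} = \left(25901 + \left(-4 + \left(-92\right)^{2} + 114 \left(-92\right)\right)\right) + \frac{152}{5} = \left(25901 - 2028\right) + \frac{152}{5} = 23873 + \frac{152}{5} = \frac{119517}{5}$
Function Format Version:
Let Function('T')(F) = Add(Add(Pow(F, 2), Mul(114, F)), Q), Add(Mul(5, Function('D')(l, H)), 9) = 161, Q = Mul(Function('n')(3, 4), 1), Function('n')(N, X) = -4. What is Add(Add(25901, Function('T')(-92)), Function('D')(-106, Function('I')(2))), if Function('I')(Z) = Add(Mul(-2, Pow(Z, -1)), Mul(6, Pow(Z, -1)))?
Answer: Rational(119517, 5) ≈ 23903.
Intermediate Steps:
Q = -4 (Q = Mul(-4, 1) = -4)
Function('I')(Z) = Mul(4, Pow(Z, -1))
Function('D')(l, H) = Rational(152, 5) (Function('D')(l, H) = Add(Rational(-9, 5), Mul(Rational(1, 5), 161)) = Add(Rational(-9, 5), Rational(161, 5)) = Rational(152, 5))
Function('T')(F) = Add(-4, Pow(F, 2), Mul(114, F)) (Function('T')(F) = Add(Add(Pow(F, 2), Mul(114, F)), -4) = Add(-4, Pow(F, 2), Mul(114, F)))
Add(Add(25901, Function('T')(-92)), Function('D')(-106, Function('I')(2))) = Add(Add(25901, Add(-4, Pow(-92, 2), Mul(114, -92))), Rational(152, 5)) = Add(Add(25901, Add(-4, 8464, -10488)), Rational(152, 5)) = Add(Add(25901, -2028), Rational(152, 5)) = Add(23873, Rational(152, 5)) = Rational(119517, 5)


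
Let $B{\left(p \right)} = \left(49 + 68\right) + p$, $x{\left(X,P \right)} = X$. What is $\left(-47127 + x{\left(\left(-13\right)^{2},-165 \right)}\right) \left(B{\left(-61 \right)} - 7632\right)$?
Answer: $355753808$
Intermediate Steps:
$B{\left(p \right)} = 117 + p$
$\left(-47127 + x{\left(\left(-13\right)^{2},-165 \right)}\right) \left(B{\left(-61 \right)} - 7632\right) = \left(-47127 + \left(-13\right)^{2}\right) \left(\left(117 - 61\right) - 7632\right) = \left(-47127 + 169\right) \left(56 - 7632\right) = \left(-46958\right) \left(-7576\right) = 355753808$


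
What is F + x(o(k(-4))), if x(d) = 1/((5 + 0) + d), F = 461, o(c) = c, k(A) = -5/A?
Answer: 11529/25 ≈ 461.16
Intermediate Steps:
x(d) = 1/(5 + d)
F + x(o(k(-4))) = 461 + 1/(5 - 5/(-4)) = 461 + 1/(5 - 5*(-1/4)) = 461 + 1/(5 + 5/4) = 461 + 1/(25/4) = 461 + 4/25 = 11529/25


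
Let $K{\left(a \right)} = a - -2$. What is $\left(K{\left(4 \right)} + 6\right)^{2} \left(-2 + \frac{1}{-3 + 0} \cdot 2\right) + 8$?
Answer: $-376$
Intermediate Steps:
$K{\left(a \right)} = 2 + a$ ($K{\left(a \right)} = a + 2 = 2 + a$)
$\left(K{\left(4 \right)} + 6\right)^{2} \left(-2 + \frac{1}{-3 + 0} \cdot 2\right) + 8 = \left(\left(2 + 4\right) + 6\right)^{2} \left(-2 + \frac{1}{-3 + 0} \cdot 2\right) + 8 = \left(6 + 6\right)^{2} \left(-2 + \frac{1}{-3} \cdot 2\right) + 8 = 12^{2} \left(-2 - \frac{2}{3}\right) + 8 = 144 \left(-2 - \frac{2}{3}\right) + 8 = 144 \left(- \frac{8}{3}\right) + 8 = -384 + 8 = -376$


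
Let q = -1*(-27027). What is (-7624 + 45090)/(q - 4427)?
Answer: 18733/11300 ≈ 1.6578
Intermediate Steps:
q = 27027
(-7624 + 45090)/(q - 4427) = (-7624 + 45090)/(27027 - 4427) = 37466/22600 = 37466*(1/22600) = 18733/11300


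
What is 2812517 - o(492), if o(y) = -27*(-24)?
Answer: 2811869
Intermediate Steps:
o(y) = 648
2812517 - o(492) = 2812517 - 1*648 = 2812517 - 648 = 2811869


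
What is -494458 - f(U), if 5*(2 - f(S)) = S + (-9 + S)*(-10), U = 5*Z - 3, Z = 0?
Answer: -2472183/5 ≈ -4.9444e+5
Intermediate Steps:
U = -3 (U = 5*0 - 3 = 0 - 3 = -3)
f(S) = -16 + 9*S/5 (f(S) = 2 - (S + (-9 + S)*(-10))/5 = 2 - (S + (90 - 10*S))/5 = 2 - (90 - 9*S)/5 = 2 + (-18 + 9*S/5) = -16 + 9*S/5)
-494458 - f(U) = -494458 - (-16 + (9/5)*(-3)) = -494458 - (-16 - 27/5) = -494458 - 1*(-107/5) = -494458 + 107/5 = -2472183/5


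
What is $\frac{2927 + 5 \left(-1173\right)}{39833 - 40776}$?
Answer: $\frac{2938}{943} \approx 3.1156$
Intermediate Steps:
$\frac{2927 + 5 \left(-1173\right)}{39833 - 40776} = \frac{2927 - 5865}{-943} = \left(-2938\right) \left(- \frac{1}{943}\right) = \frac{2938}{943}$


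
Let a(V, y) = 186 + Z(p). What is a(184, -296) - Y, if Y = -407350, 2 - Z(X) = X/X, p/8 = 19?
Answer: 407537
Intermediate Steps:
p = 152 (p = 8*19 = 152)
Z(X) = 1 (Z(X) = 2 - X/X = 2 - 1*1 = 2 - 1 = 1)
a(V, y) = 187 (a(V, y) = 186 + 1 = 187)
a(184, -296) - Y = 187 - 1*(-407350) = 187 + 407350 = 407537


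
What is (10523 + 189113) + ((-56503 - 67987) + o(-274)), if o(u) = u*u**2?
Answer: -20495678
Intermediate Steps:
o(u) = u**3
(10523 + 189113) + ((-56503 - 67987) + o(-274)) = (10523 + 189113) + ((-56503 - 67987) + (-274)**3) = 199636 + (-124490 - 20570824) = 199636 - 20695314 = -20495678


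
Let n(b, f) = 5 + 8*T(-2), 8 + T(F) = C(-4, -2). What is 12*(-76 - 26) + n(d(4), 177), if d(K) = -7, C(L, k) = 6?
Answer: -1235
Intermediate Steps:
T(F) = -2 (T(F) = -8 + 6 = -2)
n(b, f) = -11 (n(b, f) = 5 + 8*(-2) = 5 - 16 = -11)
12*(-76 - 26) + n(d(4), 177) = 12*(-76 - 26) - 11 = 12*(-102) - 11 = -1224 - 11 = -1235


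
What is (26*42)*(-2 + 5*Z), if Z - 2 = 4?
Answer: 30576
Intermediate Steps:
Z = 6 (Z = 2 + 4 = 6)
(26*42)*(-2 + 5*Z) = (26*42)*(-2 + 5*6) = 1092*(-2 + 30) = 1092*28 = 30576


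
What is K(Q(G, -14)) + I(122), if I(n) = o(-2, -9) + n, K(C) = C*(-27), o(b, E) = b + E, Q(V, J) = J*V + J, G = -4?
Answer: -1023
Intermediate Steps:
Q(V, J) = J + J*V
o(b, E) = E + b
K(C) = -27*C
I(n) = -11 + n (I(n) = (-9 - 2) + n = -11 + n)
K(Q(G, -14)) + I(122) = -(-378)*(1 - 4) + (-11 + 122) = -(-378)*(-3) + 111 = -27*42 + 111 = -1134 + 111 = -1023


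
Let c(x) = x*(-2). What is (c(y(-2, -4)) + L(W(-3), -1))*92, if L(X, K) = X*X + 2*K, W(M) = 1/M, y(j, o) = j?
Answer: 1748/9 ≈ 194.22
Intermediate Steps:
c(x) = -2*x
L(X, K) = X² + 2*K
(c(y(-2, -4)) + L(W(-3), -1))*92 = (-2*(-2) + ((1/(-3))² + 2*(-1)))*92 = (4 + ((-⅓)² - 2))*92 = (4 + (⅑ - 2))*92 = (4 - 17/9)*92 = (19/9)*92 = 1748/9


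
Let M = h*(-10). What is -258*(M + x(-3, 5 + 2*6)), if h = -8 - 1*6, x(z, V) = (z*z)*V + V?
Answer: -79980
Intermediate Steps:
x(z, V) = V + V*z**2 (x(z, V) = z**2*V + V = V*z**2 + V = V + V*z**2)
h = -14 (h = -8 - 6 = -14)
M = 140 (M = -14*(-10) = 140)
-258*(M + x(-3, 5 + 2*6)) = -258*(140 + (5 + 2*6)*(1 + (-3)**2)) = -258*(140 + (5 + 12)*(1 + 9)) = -258*(140 + 17*10) = -258*(140 + 170) = -258*310 = -79980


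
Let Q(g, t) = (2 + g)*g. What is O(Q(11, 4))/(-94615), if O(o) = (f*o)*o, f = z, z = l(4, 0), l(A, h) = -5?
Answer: 20449/18923 ≈ 1.0806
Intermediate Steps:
Q(g, t) = g*(2 + g)
z = -5
f = -5
O(o) = -5*o² (O(o) = (-5*o)*o = -5*o²)
O(Q(11, 4))/(-94615) = -5*121*(2 + 11)²/(-94615) = -5*(11*13)²*(-1/94615) = -5*143²*(-1/94615) = -5*20449*(-1/94615) = -102245*(-1/94615) = 20449/18923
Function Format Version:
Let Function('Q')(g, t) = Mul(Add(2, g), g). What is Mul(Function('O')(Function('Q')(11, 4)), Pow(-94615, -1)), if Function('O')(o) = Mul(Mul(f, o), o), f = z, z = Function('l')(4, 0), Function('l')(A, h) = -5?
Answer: Rational(20449, 18923) ≈ 1.0806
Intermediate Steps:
Function('Q')(g, t) = Mul(g, Add(2, g))
z = -5
f = -5
Function('O')(o) = Mul(-5, Pow(o, 2)) (Function('O')(o) = Mul(Mul(-5, o), o) = Mul(-5, Pow(o, 2)))
Mul(Function('O')(Function('Q')(11, 4)), Pow(-94615, -1)) = Mul(Mul(-5, Pow(Mul(11, Add(2, 11)), 2)), Pow(-94615, -1)) = Mul(Mul(-5, Pow(Mul(11, 13), 2)), Rational(-1, 94615)) = Mul(Mul(-5, Pow(143, 2)), Rational(-1, 94615)) = Mul(Mul(-5, 20449), Rational(-1, 94615)) = Mul(-102245, Rational(-1, 94615)) = Rational(20449, 18923)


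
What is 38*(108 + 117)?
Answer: 8550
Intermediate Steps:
38*(108 + 117) = 38*225 = 8550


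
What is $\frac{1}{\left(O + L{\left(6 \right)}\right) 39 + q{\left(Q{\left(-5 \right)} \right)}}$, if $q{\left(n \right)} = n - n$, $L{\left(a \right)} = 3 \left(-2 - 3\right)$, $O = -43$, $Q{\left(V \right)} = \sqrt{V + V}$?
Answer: $- \frac{1}{2262} \approx -0.00044209$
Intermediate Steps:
$Q{\left(V \right)} = \sqrt{2} \sqrt{V}$ ($Q{\left(V \right)} = \sqrt{2 V} = \sqrt{2} \sqrt{V}$)
$L{\left(a \right)} = -15$ ($L{\left(a \right)} = 3 \left(-5\right) = -15$)
$q{\left(n \right)} = 0$
$\frac{1}{\left(O + L{\left(6 \right)}\right) 39 + q{\left(Q{\left(-5 \right)} \right)}} = \frac{1}{\left(-43 - 15\right) 39 + 0} = \frac{1}{\left(-58\right) 39 + 0} = \frac{1}{-2262 + 0} = \frac{1}{-2262} = - \frac{1}{2262}$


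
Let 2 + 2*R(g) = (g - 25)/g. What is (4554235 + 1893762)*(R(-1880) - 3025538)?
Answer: -14670514672641159/752 ≈ -1.9509e+13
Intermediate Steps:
R(g) = -1 + (-25 + g)/(2*g) (R(g) = -1 + ((g - 25)/g)/2 = -1 + ((-25 + g)/g)/2 = -1 + (-25 + g)/(2*g))
(4554235 + 1893762)*(R(-1880) - 3025538) = (4554235 + 1893762)*((½)*(-25 - 1*(-1880))/(-1880) - 3025538) = 6447997*((½)*(-1/1880)*(-25 + 1880) - 3025538) = 6447997*((½)*(-1/1880)*1855 - 3025538) = 6447997*(-371/752 - 3025538) = 6447997*(-2275204947/752) = -14670514672641159/752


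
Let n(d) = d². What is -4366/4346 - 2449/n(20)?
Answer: -6194877/869200 ≈ -7.1271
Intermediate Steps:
-4366/4346 - 2449/n(20) = -4366/4346 - 2449/(20²) = -4366*1/4346 - 2449/400 = -2183/2173 - 2449*1/400 = -2183/2173 - 2449/400 = -6194877/869200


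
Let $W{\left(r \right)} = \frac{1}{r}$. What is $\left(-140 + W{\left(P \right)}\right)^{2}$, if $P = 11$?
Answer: $\frac{2368521}{121} \approx 19575.0$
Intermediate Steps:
$\left(-140 + W{\left(P \right)}\right)^{2} = \left(-140 + \frac{1}{11}\right)^{2} = \left(- \frac{1539}{11}\right)^{2} = \frac{2368521}{121}$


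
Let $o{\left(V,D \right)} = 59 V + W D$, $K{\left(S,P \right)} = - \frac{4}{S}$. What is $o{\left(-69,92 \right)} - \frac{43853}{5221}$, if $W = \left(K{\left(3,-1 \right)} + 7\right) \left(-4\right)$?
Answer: $- \frac{96558208}{15663} \approx -6164.7$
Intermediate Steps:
$W = - \frac{68}{3}$ ($W = \left(- \frac{4}{3} + 7\right) \left(-4\right) = \frac{17}{3} \left(-4\right) = - \frac{68}{3} \approx -22.667$)
$o{\left(V,D \right)} = 59 V - \frac{68 D}{3}$
$o{\left(-69,92 \right)} - \frac{43853}{5221} = \left(59 \left(-69\right) - \frac{6256}{3}\right) - \frac{43853}{5221} = \left(-4071 - \frac{6256}{3}\right) - \frac{43853}{5221} = - \frac{18469}{3} - \frac{43853}{5221} = - \frac{96558208}{15663}$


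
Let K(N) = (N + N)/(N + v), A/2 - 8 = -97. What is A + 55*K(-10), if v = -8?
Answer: -1052/9 ≈ -116.89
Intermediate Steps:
A = -178 (A = 16 + 2*(-97) = 16 - 194 = -178)
K(N) = 2*N/(-8 + N) (K(N) = (N + N)/(N - 8) = (2*N)/(-8 + N) = 2*N/(-8 + N))
A + 55*K(-10) = -178 + 55*(2*(-10)/(-8 - 10)) = -178 + 55*(2*(-10)/(-18)) = -178 + 55*(2*(-10)*(-1/18)) = -178 + 55*(10/9) = -178 + 550/9 = -1052/9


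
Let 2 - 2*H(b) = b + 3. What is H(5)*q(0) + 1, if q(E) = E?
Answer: 1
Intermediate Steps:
H(b) = -½ - b/2 (H(b) = 1 - (b + 3)/2 = 1 - (3 + b)/2 = 1 + (-3/2 - b/2) = -½ - b/2)
H(5)*q(0) + 1 = (-½ - ½*5)*0 + 1 = (-½ - 5/2)*0 + 1 = -3*0 + 1 = 0 + 1 = 1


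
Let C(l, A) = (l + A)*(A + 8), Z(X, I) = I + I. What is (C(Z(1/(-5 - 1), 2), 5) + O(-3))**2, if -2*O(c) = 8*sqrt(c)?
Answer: 13641 - 936*I*sqrt(3) ≈ 13641.0 - 1621.2*I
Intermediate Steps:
O(c) = -4*sqrt(c)
Z(X, I) = 2*I
C(l, A) = (8 + A)*(A + l) (C(l, A) = (A + l)*(8 + A) = (8 + A)*(A + l))
(C(Z(1/(-5 - 1), 2), 5) + O(-3))**2 = ((5**2 + 8*5 + 8*(2*2) + 5*(2*2)) - 4*I*sqrt(3))**2 = ((25 + 40 + 8*4 + 5*4) - 4*I*sqrt(3))**2 = ((25 + 40 + 32 + 20) - 4*I*sqrt(3))**2 = (117 - 4*I*sqrt(3))**2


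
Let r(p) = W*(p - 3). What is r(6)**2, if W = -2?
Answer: 36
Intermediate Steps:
r(p) = 6 - 2*p (r(p) = -2*(p - 3) = -2*(-3 + p) = 6 - 2*p)
r(6)**2 = (6 - 2*6)**2 = (6 - 12)**2 = (-6)**2 = 36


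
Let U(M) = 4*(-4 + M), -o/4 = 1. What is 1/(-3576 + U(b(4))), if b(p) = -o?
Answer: -1/3576 ≈ -0.00027964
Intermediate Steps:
o = -4 (o = -4*1 = -4)
b(p) = 4 (b(p) = -1*(-4) = 4)
U(M) = -16 + 4*M
1/(-3576 + U(b(4))) = 1/(-3576 + (-16 + 4*4)) = 1/(-3576 + (-16 + 16)) = 1/(-3576 + 0) = 1/(-3576) = -1/3576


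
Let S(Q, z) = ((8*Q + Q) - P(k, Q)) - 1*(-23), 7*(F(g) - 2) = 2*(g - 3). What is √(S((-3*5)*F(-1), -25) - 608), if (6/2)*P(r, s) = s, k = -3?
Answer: 5*I*√1365/7 ≈ 26.39*I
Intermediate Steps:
F(g) = 8/7 + 2*g/7 (F(g) = 2 + (2*(g - 3))/7 = 2 + (2*(-3 + g))/7 = 2 + (-6 + 2*g)/7 = 2 + (-6/7 + 2*g/7) = 8/7 + 2*g/7)
P(r, s) = s/3
S(Q, z) = 23 + 26*Q/3 (S(Q, z) = ((8*Q + Q) - Q/3) - 1*(-23) = (9*Q - Q/3) + 23 = 26*Q/3 + 23 = 23 + 26*Q/3)
√(S((-3*5)*F(-1), -25) - 608) = √((23 + 26*((-3*5)*(8/7 + (2/7)*(-1)))/3) - 608) = √((23 + 26*(-15*(8/7 - 2/7))/3) - 608) = √((23 + 26*(-15*6/7)/3) - 608) = √((23 + (26/3)*(-90/7)) - 608) = √((23 - 780/7) - 608) = √(-619/7 - 608) = √(-4875/7) = 5*I*√1365/7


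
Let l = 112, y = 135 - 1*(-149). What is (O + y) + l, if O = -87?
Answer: 309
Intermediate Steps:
y = 284 (y = 135 + 149 = 284)
(O + y) + l = (-87 + 284) + 112 = 197 + 112 = 309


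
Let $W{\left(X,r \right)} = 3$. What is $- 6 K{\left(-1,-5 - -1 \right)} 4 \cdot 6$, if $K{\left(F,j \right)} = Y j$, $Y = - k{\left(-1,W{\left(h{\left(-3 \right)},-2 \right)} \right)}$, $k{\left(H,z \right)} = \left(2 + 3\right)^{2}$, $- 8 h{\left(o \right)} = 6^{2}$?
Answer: $-14400$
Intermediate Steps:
$h{\left(o \right)} = - \frac{9}{2}$ ($h{\left(o \right)} = - \frac{6^{2}}{8} = \left(- \frac{1}{8}\right) 36 = - \frac{9}{2}$)
$k{\left(H,z \right)} = 25$ ($k{\left(H,z \right)} = 5^{2} = 25$)
$Y = -25$ ($Y = \left(-1\right) 25 = -25$)
$K{\left(F,j \right)} = - 25 j$
$- 6 K{\left(-1,-5 - -1 \right)} 4 \cdot 6 = - 6 \left(- 25 \left(-5 - -1\right)\right) 4 \cdot 6 = - 6 \left(- 25 \left(-5 + 1\right)\right) 24 = - 6 \left(\left(-25\right) \left(-4\right)\right) 24 = \left(-6\right) 100 \cdot 24 = \left(-600\right) 24 = -14400$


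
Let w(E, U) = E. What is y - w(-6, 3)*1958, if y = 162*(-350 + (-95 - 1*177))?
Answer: -89016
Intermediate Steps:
y = -100764 (y = 162*(-350 + (-95 - 177)) = 162*(-350 - 272) = 162*(-622) = -100764)
y - w(-6, 3)*1958 = -100764 - (-6)*1958 = -100764 - 1*(-11748) = -100764 + 11748 = -89016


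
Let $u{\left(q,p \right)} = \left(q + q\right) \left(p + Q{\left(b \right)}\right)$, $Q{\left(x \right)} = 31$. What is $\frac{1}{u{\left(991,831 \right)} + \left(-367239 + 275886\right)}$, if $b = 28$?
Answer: $\frac{1}{1617131} \approx 6.1838 \cdot 10^{-7}$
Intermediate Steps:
$u{\left(q,p \right)} = 2 q \left(31 + p\right)$ ($u{\left(q,p \right)} = \left(q + q\right) \left(p + 31\right) = 2 q \left(31 + p\right)$)
$\frac{1}{u{\left(991,831 \right)} + \left(-367239 + 275886\right)} = \frac{1}{2 \cdot 991 \left(31 + 831\right) + \left(-367239 + 275886\right)} = \frac{1}{2 \cdot 991 \cdot 862 - 91353} = \frac{1}{1708484 - 91353} = \frac{1}{1617131}$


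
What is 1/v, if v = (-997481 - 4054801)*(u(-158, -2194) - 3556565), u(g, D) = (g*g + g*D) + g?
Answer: 1/16092058764174 ≈ 6.2142e-14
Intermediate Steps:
u(g, D) = g + g² + D*g (u(g, D) = (g² + D*g) + g = g + g² + D*g)
v = 16092058764174 (v = (-997481 - 4054801)*(-158*(1 - 2194 - 158) - 3556565) = -5052282*(-158*(-2351) - 3556565) = -5052282*(371458 - 3556565) = -5052282*(-3185107) = 16092058764174)
1/v = 1/16092058764174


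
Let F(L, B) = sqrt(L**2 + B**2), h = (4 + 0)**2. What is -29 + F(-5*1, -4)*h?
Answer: -29 + 16*sqrt(41) ≈ 73.450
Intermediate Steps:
h = 16 (h = 4**2 = 16)
F(L, B) = sqrt(B**2 + L**2)
-29 + F(-5*1, -4)*h = -29 + sqrt((-4)**2 + (-5*1)**2)*16 = -29 + sqrt(16 + (-5)**2)*16 = -29 + sqrt(16 + 25)*16 = -29 + sqrt(41)*16 = -29 + 16*sqrt(41)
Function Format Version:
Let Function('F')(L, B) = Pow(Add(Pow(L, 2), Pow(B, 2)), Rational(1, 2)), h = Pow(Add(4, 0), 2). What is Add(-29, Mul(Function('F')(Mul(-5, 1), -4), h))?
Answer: Add(-29, Mul(16, Pow(41, Rational(1, 2)))) ≈ 73.450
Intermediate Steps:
h = 16 (h = Pow(4, 2) = 16)
Function('F')(L, B) = Pow(Add(Pow(B, 2), Pow(L, 2)), Rational(1, 2))
Add(-29, Mul(Function('F')(Mul(-5, 1), -4), h)) = Add(-29, Mul(Pow(Add(Pow(-4, 2), Pow(Mul(-5, 1), 2)), Rational(1, 2)), 16)) = Add(-29, Mul(Pow(Add(16, Pow(-5, 2)), Rational(1, 2)), 16)) = Add(-29, Mul(Pow(Add(16, 25), Rational(1, 2)), 16)) = Add(-29, Mul(Pow(41, Rational(1, 2)), 16)) = Add(-29, Mul(16, Pow(41, Rational(1, 2))))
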